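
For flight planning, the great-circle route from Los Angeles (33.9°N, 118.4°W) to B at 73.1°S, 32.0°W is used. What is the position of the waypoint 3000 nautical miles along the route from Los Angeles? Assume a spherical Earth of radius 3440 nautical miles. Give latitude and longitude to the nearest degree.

The haversine formula gives a central angle δ ≈ 2.116 rad (121.2°) between the endpoints. The total great-circle distance is δ·R ≈ 2.116 × 3440 ≈ 7279 nmi, so the target fraction is f = 3000/7279 ≈ 0.412.
Interpolate at f ≈ 0.412 with slerp weights a = sin((1−f)δ)/sin δ ≈ 1.108, b = sin(fδ)/sin δ ≈ 0.895.
p = a·p₁ + b·p₂ ≈ (-0.216, -0.947, -0.239); φ = arcsin(p_z) ≈ -13.83°, λ = atan2(p_y, p_x) ≈ -102.88°.

≈ 14°S, 103°W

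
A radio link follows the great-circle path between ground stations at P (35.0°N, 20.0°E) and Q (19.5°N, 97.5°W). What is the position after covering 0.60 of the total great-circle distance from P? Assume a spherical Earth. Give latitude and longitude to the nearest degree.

The haversine formula gives a central angle δ ≈ 1.737 rad (99.5°) between the endpoints.
Interpolate at f = 0.60 with slerp weights a = sin((1−f)δ)/sin δ ≈ 0.649, b = sin(fδ)/sin δ ≈ 0.875.
p = a·p₁ + b·p₂ ≈ (0.392, -0.636, 0.664); φ = arcsin(p_z) ≈ 41.64°, λ = atan2(p_y, p_x) ≈ -58.37°.

≈ (42°N, 58°W)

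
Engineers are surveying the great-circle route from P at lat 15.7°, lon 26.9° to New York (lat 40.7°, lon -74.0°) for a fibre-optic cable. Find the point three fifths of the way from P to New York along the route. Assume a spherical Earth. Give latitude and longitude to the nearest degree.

≈ lat 42°, lon -26°

Convert each endpoint to a unit vector on the sphere (x = cos φ cos λ, y = cos φ sin λ, z = sin φ).
The central angle between the endpoints is δ = arccos(p₁·p₂) ≈ 1.532 rad (87.8°).
Interpolate at f = 3/5 with slerp weights a = sin((1−f)δ)/sin δ ≈ 0.576, b = sin(fδ)/sin δ ≈ 0.796.
p = a·p₁ + b·p₂ ≈ (0.661, -0.329, 0.675); φ = arcsin(p_z) ≈ 42.43°, λ = atan2(p_y, p_x) ≈ -26.49°.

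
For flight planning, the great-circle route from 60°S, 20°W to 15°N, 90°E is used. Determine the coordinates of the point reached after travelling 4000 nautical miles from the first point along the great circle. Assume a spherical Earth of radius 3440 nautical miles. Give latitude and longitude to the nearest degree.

≈ 25°S, 66°E

The haversine formula gives a central angle δ ≈ 1.971 rad (112.9°) between the endpoints. The total great-circle distance is δ·R ≈ 1.971 × 3440 ≈ 6779 nmi, so the target fraction is f = 4000/6779 ≈ 0.590.
Interpolate at f ≈ 0.590 with slerp weights a = sin((1−f)δ)/sin δ ≈ 0.785, b = sin(fδ)/sin δ ≈ 0.997.
p = a·p₁ + b·p₂ ≈ (0.369, 0.828, -0.422); φ = arcsin(p_z) ≈ -24.94°, λ = atan2(p_y, p_x) ≈ 66.01°.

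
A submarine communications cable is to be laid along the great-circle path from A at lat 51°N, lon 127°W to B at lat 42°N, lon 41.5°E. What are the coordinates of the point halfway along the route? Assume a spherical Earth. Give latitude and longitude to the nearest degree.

Convert each endpoint to a unit vector on the sphere (x = cos φ cos λ, y = cos φ sin λ, z = sin φ).
The central angle between the endpoints is δ = arccos(p₁·p₂) ≈ 1.509 rad (86.5°).
Interpolate at f = 1/2 with slerp weights a = sin((1−f)δ)/sin δ ≈ 0.686, b = sin(fδ)/sin δ ≈ 0.686.
p = a·p₁ + b·p₂ ≈ (0.122, -0.007, 0.992); φ = arcsin(p_z) ≈ 82.98°, λ = atan2(p_y, p_x) ≈ -3.27°.

≈ lat 83°N, lon 3°W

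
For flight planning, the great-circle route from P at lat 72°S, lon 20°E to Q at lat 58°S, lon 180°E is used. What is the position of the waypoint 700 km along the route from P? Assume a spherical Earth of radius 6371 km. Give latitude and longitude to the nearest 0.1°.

≈ lat 78.0°S, lon 27.3°E

Write both endpoints as unit vectors p₁, p₂ with components (cos φ cos λ, cos φ sin λ, sin φ).
The central angle between the endpoints is δ = arccos(p₁·p₂) ≈ 0.860 rad (49.3°). The total great-circle distance is δ·R ≈ 0.860 × 6371 ≈ 5477 km, so the target fraction is f = 700/5477 ≈ 0.128.
Interpolate at f ≈ 0.128 with slerp weights a = sin((1−f)δ)/sin δ ≈ 0.900, b = sin(fδ)/sin δ ≈ 0.145.
p = a·p₁ + b·p₂ ≈ (0.185, 0.095, -0.978); φ = arcsin(p_z) ≈ -78.02°, λ = atan2(p_y, p_x) ≈ 27.26°.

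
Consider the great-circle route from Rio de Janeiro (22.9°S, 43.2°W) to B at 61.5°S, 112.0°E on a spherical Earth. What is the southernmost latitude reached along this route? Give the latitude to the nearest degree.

≈ 79°S

The great circle lies in the plane with unit normal n̂ = (p₁ × p₂)/|p₁ × p₂|.
Here n̂_z ≈ +0.185; the vertex latitude is φ_max = arccos|n̂_z| ≈ 79.4°.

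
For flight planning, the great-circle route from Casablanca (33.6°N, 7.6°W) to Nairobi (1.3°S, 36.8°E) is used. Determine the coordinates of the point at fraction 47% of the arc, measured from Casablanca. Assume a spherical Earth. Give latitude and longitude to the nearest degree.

≈ 18°N, 15°E

Convert each endpoint to a unit vector on the sphere (x = cos φ cos λ, y = cos φ sin λ, z = sin φ).
The central angle between the endpoints is δ = arccos(p₁·p₂) ≈ 0.949 rad (54.4°).
Interpolate at f = 0.47 with slerp weights a = sin((1−f)δ)/sin δ ≈ 0.593, b = sin(fδ)/sin δ ≈ 0.531.
p = a·p₁ + b·p₂ ≈ (0.914, 0.253, 0.316); φ = arcsin(p_z) ≈ 18.43°, λ = atan2(p_y, p_x) ≈ 15.44°.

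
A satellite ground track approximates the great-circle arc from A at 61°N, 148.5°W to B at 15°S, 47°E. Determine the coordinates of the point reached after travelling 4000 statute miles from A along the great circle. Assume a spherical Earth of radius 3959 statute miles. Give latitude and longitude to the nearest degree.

≈ 58°N, 66°E

Write both endpoints as unit vectors p₁, p₂ with components (cos φ cos λ, cos φ sin λ, sin φ).
The central angle between the endpoints is δ = arccos(p₁·p₂) ≈ 2.315 rad (132.7°). The total great-circle distance is δ·R ≈ 2.315 × 3959 ≈ 9166 mi, so the target fraction is f = 4000/9166 ≈ 0.436.
Interpolate at f ≈ 0.436 with slerp weights a = sin((1−f)δ)/sin δ ≈ 1.312, b = sin(fδ)/sin δ ≈ 1.152.
p = a·p₁ + b·p₂ ≈ (0.216, 0.481, 0.849); φ = arcsin(p_z) ≈ 58.15°, λ = atan2(p_y, p_x) ≈ 65.79°.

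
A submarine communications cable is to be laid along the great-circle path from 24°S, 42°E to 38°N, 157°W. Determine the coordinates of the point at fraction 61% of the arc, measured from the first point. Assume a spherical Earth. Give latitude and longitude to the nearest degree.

≈ 44°N, 118°E

The haversine formula gives a central angle δ ≈ 2.768 rad (158.6°) between the endpoints.
Interpolate at f = 0.61 with slerp weights a = sin((1−f)δ)/sin δ ≈ 2.417, b = sin(fδ)/sin δ ≈ 2.722.
p = a·p₁ + b·p₂ ≈ (-0.334, 0.639, 0.693); φ = arcsin(p_z) ≈ 43.85°, λ = atan2(p_y, p_x) ≈ 117.56°.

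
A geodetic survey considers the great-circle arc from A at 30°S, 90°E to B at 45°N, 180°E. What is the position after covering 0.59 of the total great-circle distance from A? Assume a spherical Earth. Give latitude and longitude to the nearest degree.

Write both endpoints as unit vectors p₁, p₂ with components (cos φ cos λ, cos φ sin λ, sin φ).
The central angle between the endpoints is δ = arccos(p₁·p₂) ≈ 1.932 rad (110.7°).
Interpolate at f = 0.59 with slerp weights a = sin((1−f)δ)/sin δ ≈ 0.761, b = sin(fδ)/sin δ ≈ 0.971.
p = a·p₁ + b·p₂ ≈ (-0.687, 0.659, 0.306); φ = arcsin(p_z) ≈ 17.84°, λ = atan2(p_y, p_x) ≈ 136.18°.

≈ 18°N, 136°E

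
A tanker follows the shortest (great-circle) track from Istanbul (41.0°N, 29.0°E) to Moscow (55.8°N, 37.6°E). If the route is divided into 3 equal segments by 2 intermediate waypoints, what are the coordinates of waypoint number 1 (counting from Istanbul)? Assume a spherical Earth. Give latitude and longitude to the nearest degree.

≈ 46°N, 31°E

Write both endpoints as unit vectors p₁, p₂ with components (cos φ cos λ, cos φ sin λ, sin φ).
The central angle between the endpoints is δ = arccos(p₁·p₂) ≈ 0.276 rad (15.8°).
Interpolate at f = 1/3 with slerp weights a = sin((1−f)δ)/sin δ ≈ 0.671, b = sin(fδ)/sin δ ≈ 0.337.
p = a·p₁ + b·p₂ ≈ (0.593, 0.361, 0.719); φ = arcsin(p_z) ≈ 46.00°, λ = atan2(p_y, p_x) ≈ 31.34°.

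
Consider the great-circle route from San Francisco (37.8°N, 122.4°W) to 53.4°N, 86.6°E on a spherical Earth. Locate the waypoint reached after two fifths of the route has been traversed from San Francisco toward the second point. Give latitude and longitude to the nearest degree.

Convert each endpoint to a unit vector on the sphere (x = cos φ cos λ, y = cos φ sin λ, z = sin φ).
The central angle between the endpoints is δ = arccos(p₁·p₂) ≈ 1.491 rad (85.4°).
Interpolate at f = 2/5 with slerp weights a = sin((1−f)δ)/sin δ ≈ 0.782, b = sin(fδ)/sin δ ≈ 0.563.
p = a·p₁ + b·p₂ ≈ (-0.311, -0.187, 0.932); φ = arcsin(p_z) ≈ 68.72°, λ = atan2(p_y, p_x) ≈ -149.06°.

≈ 69°N, 149°W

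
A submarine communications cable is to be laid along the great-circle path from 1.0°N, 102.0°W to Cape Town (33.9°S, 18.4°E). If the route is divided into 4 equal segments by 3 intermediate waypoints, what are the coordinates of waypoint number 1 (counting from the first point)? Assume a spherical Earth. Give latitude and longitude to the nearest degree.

The haversine formula gives a central angle δ ≈ 2.015 rad (115.4°) between the endpoints.
Interpolate at f = 1/4 with slerp weights a = sin((1−f)δ)/sin δ ≈ 1.105, b = sin(fδ)/sin δ ≈ 0.535.
p = a·p₁ + b·p₂ ≈ (0.191, -0.941, -0.279); φ = arcsin(p_z) ≈ -16.19°, λ = atan2(p_y, p_x) ≈ -78.52°.

≈ 16°S, 79°W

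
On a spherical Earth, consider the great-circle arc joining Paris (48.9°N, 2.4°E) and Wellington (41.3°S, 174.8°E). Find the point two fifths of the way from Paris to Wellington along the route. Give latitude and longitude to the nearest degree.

From cos δ = sin φ₁ sin φ₂ + cos φ₁ cos φ₂ cos Δλ, the central angle is δ ≈ 2.979 rad (170.7°).
Interpolate at f = 2/5 with slerp weights a = sin((1−f)δ)/sin δ ≈ 6.048, b = sin(fδ)/sin δ ≈ 5.753.
p = a·p₁ + b·p₂ ≈ (-0.332, 0.558, 0.760); φ = arcsin(p_z) ≈ 49.49°, λ = atan2(p_y, p_x) ≈ 120.76°.

≈ 49°N, 121°E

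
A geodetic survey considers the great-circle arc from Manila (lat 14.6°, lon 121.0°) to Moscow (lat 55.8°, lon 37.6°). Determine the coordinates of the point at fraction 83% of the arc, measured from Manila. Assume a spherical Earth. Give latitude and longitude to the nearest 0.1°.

Convert each endpoint to a unit vector on the sphere (x = cos φ cos λ, y = cos φ sin λ, z = sin φ).
The central angle between the endpoints is δ = arccos(p₁·p₂) ≈ 1.296 rad (74.3°).
Interpolate at f = 0.83 with slerp weights a = sin((1−f)δ)/sin δ ≈ 0.227, b = sin(fδ)/sin δ ≈ 0.914.
p = a·p₁ + b·p₂ ≈ (0.294, 0.502, 0.813); φ = arcsin(p_z) ≈ 54.43°, λ = atan2(p_y, p_x) ≈ 59.64°.

≈ lat 54.4°, lon 59.6°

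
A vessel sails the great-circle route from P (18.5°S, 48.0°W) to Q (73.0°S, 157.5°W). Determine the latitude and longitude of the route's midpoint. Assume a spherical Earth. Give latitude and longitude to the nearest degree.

The haversine formula gives a central angle δ ≈ 1.358 rad (77.8°) between the endpoints.
Interpolate at f = 1/2 with slerp weights a = sin((1−f)δ)/sin δ ≈ 0.643, b = sin(fδ)/sin δ ≈ 0.643.
p = a·p₁ + b·p₂ ≈ (0.234, -0.525, -0.818); φ = arcsin(p_z) ≈ -54.93°, λ = atan2(p_y, p_x) ≈ -65.95°.

≈ (55°S, 66°W)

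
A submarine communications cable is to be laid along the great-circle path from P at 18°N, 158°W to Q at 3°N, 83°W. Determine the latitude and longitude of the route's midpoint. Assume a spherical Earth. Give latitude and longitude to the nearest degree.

≈ 13°N, 119°W

From cos δ = sin φ₁ sin φ₂ + cos φ₁ cos φ₂ cos Δλ, the central angle is δ ≈ 1.306 rad (74.8°).
Interpolate at f = 1/2 with slerp weights a = sin((1−f)δ)/sin δ ≈ 0.629, b = sin(fδ)/sin δ ≈ 0.629.
p = a·p₁ + b·p₂ ≈ (-0.478, -0.848, 0.227); φ = arcsin(p_z) ≈ 13.15°, λ = atan2(p_y, p_x) ≈ -119.43°.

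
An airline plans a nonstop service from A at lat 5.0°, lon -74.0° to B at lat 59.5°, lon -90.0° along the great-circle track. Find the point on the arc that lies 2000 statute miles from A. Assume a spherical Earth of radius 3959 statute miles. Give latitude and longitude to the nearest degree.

Write both endpoints as unit vectors p₁, p₂ with components (cos φ cos λ, cos φ sin λ, sin φ).
The central angle between the endpoints is δ = arccos(p₁·p₂) ≈ 0.975 rad (55.9°). The total great-circle distance is δ·R ≈ 0.975 × 3959 ≈ 3860 mi, so the target fraction is f = 2000/3860 ≈ 0.518.
Interpolate at f ≈ 0.518 with slerp weights a = sin((1−f)δ)/sin δ ≈ 0.547, b = sin(fδ)/sin δ ≈ 0.585.
p = a·p₁ + b·p₂ ≈ (0.150, -0.821, 0.551); φ = arcsin(p_z) ≈ 33.47°, λ = atan2(p_y, p_x) ≈ -79.63°.

≈ lat 33°, lon -80°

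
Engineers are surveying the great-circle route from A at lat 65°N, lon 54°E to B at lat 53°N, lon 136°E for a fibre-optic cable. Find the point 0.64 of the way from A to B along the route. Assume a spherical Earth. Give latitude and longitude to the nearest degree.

≈ lat 63°N, lon 115°E

Write both endpoints as unit vectors p₁, p₂ with components (cos φ cos λ, cos φ sin λ, sin φ).
The central angle between the endpoints is δ = arccos(p₁·p₂) ≈ 0.709 rad (40.6°).
Interpolate at f = 0.64 with slerp weights a = sin((1−f)δ)/sin δ ≈ 0.388, b = sin(fδ)/sin δ ≈ 0.673.
p = a·p₁ + b·p₂ ≈ (-0.195, 0.414, 0.889); φ = arcsin(p_z) ≈ 62.76°, λ = atan2(p_y, p_x) ≈ 115.23°.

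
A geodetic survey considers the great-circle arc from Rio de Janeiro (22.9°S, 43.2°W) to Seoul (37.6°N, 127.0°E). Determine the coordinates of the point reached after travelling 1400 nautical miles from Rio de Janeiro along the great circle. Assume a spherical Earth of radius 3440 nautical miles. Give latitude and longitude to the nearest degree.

≈ 2°S, 33°W

From cos δ = sin φ₁ sin φ₂ + cos φ₁ cos φ₂ cos Δλ, the central angle is δ ≈ 2.846 rad (163.1°). The total great-circle distance is δ·R ≈ 2.846 × 3440 ≈ 9790 nmi, so the target fraction is f = 1400/9790 ≈ 0.143.
Interpolate at f ≈ 0.143 with slerp weights a = sin((1−f)δ)/sin δ ≈ 2.218, b = sin(fδ)/sin δ ≈ 1.359.
p = a·p₁ + b·p₂ ≈ (0.842, -0.539, -0.034); φ = arcsin(p_z) ≈ -1.96°, λ = atan2(p_y, p_x) ≈ -32.64°.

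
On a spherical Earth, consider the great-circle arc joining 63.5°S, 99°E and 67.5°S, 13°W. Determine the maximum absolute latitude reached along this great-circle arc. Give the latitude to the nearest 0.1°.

≈ 75.8°S

The great circle lies in the plane with unit normal n̂ = (p₁ × p₂)/|p₁ × p₂|.
Here n̂_z ≈ -0.245; the vertex latitude is φ_max = arccos|n̂_z| ≈ 75.8°.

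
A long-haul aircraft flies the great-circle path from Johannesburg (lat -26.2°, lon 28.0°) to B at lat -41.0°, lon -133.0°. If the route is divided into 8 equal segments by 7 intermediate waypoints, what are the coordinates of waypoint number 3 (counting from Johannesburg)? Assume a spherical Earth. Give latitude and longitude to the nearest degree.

From cos δ = sin φ₁ sin φ₂ + cos φ₁ cos φ₂ cos Δλ, the central angle is δ ≈ 1.929 rad (110.5°).
Interpolate at f = 3/8 with slerp weights a = sin((1−f)δ)/sin δ ≈ 0.997, b = sin(fδ)/sin δ ≈ 0.707.
p = a·p₁ + b·p₂ ≈ (0.426, 0.030, -0.904); φ = arcsin(p_z) ≈ -64.70°, λ = atan2(p_y, p_x) ≈ 4.03°.

≈ lat -65°, lon 4°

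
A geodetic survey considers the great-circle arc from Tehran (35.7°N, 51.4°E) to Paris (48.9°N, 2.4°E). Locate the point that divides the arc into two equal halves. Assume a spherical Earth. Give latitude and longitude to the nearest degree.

≈ (45°N, 30°E)

Convert each endpoint to a unit vector on the sphere (x = cos φ cos λ, y = cos φ sin λ, z = sin φ).
The central angle between the endpoints is δ = arccos(p₁·p₂) ≈ 0.660 rad (37.8°).
Interpolate at f = 1/2 with slerp weights a = sin((1−f)δ)/sin δ ≈ 0.529, b = sin(fδ)/sin δ ≈ 0.529.
p = a·p₁ + b·p₂ ≈ (0.615, 0.350, 0.707); φ = arcsin(p_z) ≈ 44.97°, λ = atan2(p_y, p_x) ≈ 29.65°.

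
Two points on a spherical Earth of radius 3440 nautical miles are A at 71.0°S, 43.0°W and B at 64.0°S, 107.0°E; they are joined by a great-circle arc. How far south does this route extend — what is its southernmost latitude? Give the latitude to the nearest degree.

The great circle lies in the plane with unit normal n̂ = (p₁ × p₂)/|p₁ × p₂|.
Here n̂_z ≈ +0.104; the vertex latitude is φ_max = arccos|n̂_z| ≈ 84.0°.
Check via Clairaut: cos φ_max = |cos φ₁| · sin C = cos(71.0°)·sin(161.4°) ≈ 0.104, again giving ≈ 84.0°.

≈ 84°S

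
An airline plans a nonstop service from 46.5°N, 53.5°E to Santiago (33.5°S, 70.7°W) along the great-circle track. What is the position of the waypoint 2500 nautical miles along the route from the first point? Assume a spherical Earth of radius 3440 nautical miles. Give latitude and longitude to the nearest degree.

Convert each endpoint to a unit vector on the sphere (x = cos φ cos λ, y = cos φ sin λ, z = sin φ).
The central angle between the endpoints is δ = arccos(p₁·p₂) ≈ 2.379 rad (136.3°). The total great-circle distance is δ·R ≈ 2.379 × 3440 ≈ 8184 nmi, so the target fraction is f = 2500/8184 ≈ 0.305.
Interpolate at f ≈ 0.305 with slerp weights a = sin((1−f)δ)/sin δ ≈ 1.443, b = sin(fδ)/sin δ ≈ 0.962.
p = a·p₁ + b·p₂ ≈ (0.856, 0.041, 0.516); φ = arcsin(p_z) ≈ 31.04°, λ = atan2(p_y, p_x) ≈ 2.77°.

≈ 31°N, 3°E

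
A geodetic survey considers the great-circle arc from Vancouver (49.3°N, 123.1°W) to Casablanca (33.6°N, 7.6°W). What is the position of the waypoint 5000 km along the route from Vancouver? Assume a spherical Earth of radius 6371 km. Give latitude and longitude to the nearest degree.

≈ 56°N, 45°W

Write both endpoints as unit vectors p₁, p₂ with components (cos φ cos λ, cos φ sin λ, sin φ).
The central angle between the endpoints is δ = arccos(p₁·p₂) ≈ 1.384 rad (79.3°). The total great-circle distance is δ·R ≈ 1.384 × 6371 ≈ 8817 km, so the target fraction is f = 5000/8817 ≈ 0.567.
Interpolate at f ≈ 0.567 with slerp weights a = sin((1−f)δ)/sin δ ≈ 0.574, b = sin(fδ)/sin δ ≈ 0.719.
p = a·p₁ + b·p₂ ≈ (0.389, -0.393, 0.833); φ = arcsin(p_z) ≈ 56.42°, λ = atan2(p_y, p_x) ≈ -45.25°.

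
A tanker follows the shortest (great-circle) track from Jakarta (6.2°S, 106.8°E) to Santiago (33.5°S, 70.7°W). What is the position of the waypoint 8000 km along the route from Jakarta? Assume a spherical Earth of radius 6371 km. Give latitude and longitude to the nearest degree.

Write both endpoints as unit vectors p₁, p₂ with components (cos φ cos λ, cos φ sin λ, sin φ).
The central angle between the endpoints is δ = arccos(p₁·p₂) ≈ 2.447 rad (140.2°). The total great-circle distance is δ·R ≈ 2.447 × 6371 ≈ 15593 km, so the target fraction is f = 8000/15593 ≈ 0.513.
Interpolate at f ≈ 0.513 with slerp weights a = sin((1−f)δ)/sin δ ≈ 1.452, b = sin(fδ)/sin δ ≈ 1.486.
p = a·p₁ + b·p₂ ≈ (-0.008, 0.212, -0.977); φ = arcsin(p_z) ≈ -77.73°, λ = atan2(p_y, p_x) ≈ 92.07°.

≈ 78°S, 92°E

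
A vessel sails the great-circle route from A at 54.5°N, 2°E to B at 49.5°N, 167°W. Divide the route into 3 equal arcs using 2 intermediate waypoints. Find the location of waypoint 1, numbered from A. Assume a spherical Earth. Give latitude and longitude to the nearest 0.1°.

≈ 79.1°N, 14.7°W

Convert each endpoint to a unit vector on the sphere (x = cos φ cos λ, y = cos φ sin λ, z = sin φ).
The central angle between the endpoints is δ = arccos(p₁·p₂) ≈ 1.319 rad (75.6°).
Interpolate at f = 1/3 with slerp weights a = sin((1−f)δ)/sin δ ≈ 0.795, b = sin(fδ)/sin δ ≈ 0.440.
p = a·p₁ + b·p₂ ≈ (0.183, -0.048, 0.982); φ = arcsin(p_z) ≈ 79.07°, λ = atan2(p_y, p_x) ≈ -14.69°.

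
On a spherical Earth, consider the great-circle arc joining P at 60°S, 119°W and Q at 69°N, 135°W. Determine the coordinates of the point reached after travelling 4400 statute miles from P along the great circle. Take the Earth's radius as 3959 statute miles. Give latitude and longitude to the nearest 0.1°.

Convert each endpoint to a unit vector on the sphere (x = cos φ cos λ, y = cos φ sin λ, z = sin φ).
The central angle between the endpoints is δ = arccos(p₁·p₂) ≈ 2.260 rad (129.5°). The total great-circle distance is δ·R ≈ 2.260 × 3959 ≈ 8949 mi, so the target fraction is f = 4400/8949 ≈ 0.492.
Interpolate at f ≈ 0.492 with slerp weights a = sin((1−f)δ)/sin δ ≈ 1.183, b = sin(fδ)/sin δ ≈ 1.162.
p = a·p₁ + b·p₂ ≈ (-0.581, -0.812, 0.060); φ = arcsin(p_z) ≈ 3.47°, λ = atan2(p_y, p_x) ≈ -125.60°.

≈ 3.5°N, 125.6°W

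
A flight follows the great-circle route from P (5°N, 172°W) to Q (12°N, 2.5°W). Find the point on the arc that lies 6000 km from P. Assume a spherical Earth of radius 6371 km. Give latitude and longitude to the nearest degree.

Convert each endpoint to a unit vector on the sphere (x = cos φ cos λ, y = cos φ sin λ, z = sin φ).
The central angle between the endpoints is δ = arccos(p₁·p₂) ≈ 2.793 rad (160.0°). The total great-circle distance is δ·R ≈ 2.793 × 6371 ≈ 17797 km, so the target fraction is f = 6000/17797 ≈ 0.337.
Interpolate at f ≈ 0.337 with slerp weights a = sin((1−f)δ)/sin δ ≈ 2.816, b = sin(fδ)/sin δ ≈ 2.370.
p = a·p₁ + b·p₂ ≈ (-0.462, -0.492, 0.738); φ = arcsin(p_z) ≈ 47.57°, λ = atan2(p_y, p_x) ≈ -133.23°.

≈ (48°N, 133°W)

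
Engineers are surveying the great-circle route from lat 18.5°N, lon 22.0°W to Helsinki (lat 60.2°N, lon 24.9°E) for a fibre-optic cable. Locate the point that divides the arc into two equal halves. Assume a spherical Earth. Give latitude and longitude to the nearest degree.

≈ lat 42°N, lon 6°W

Write both endpoints as unit vectors p₁, p₂ with components (cos φ cos λ, cos φ sin λ, sin φ).
The central angle between the endpoints is δ = arccos(p₁·p₂) ≈ 0.931 rad (53.3°).
Interpolate at f = 1/2 with slerp weights a = sin((1−f)δ)/sin δ ≈ 0.559, b = sin(fδ)/sin δ ≈ 0.559.
p = a·p₁ + b·p₂ ≈ (0.744, -0.082, 0.663); φ = arcsin(p_z) ≈ 41.53°, λ = atan2(p_y, p_x) ≈ -6.26°.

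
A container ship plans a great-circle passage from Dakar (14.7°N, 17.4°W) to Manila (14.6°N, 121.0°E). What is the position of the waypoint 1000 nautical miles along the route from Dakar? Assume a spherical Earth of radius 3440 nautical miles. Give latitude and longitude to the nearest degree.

≈ 23°N, 2°W

Write both endpoints as unit vectors p₁, p₂ with components (cos φ cos λ, cos φ sin λ, sin φ).
The central angle between the endpoints is δ = arccos(p₁·p₂) ≈ 2.260 rad (129.5°). The total great-circle distance is δ·R ≈ 2.260 × 3440 ≈ 7775 nmi, so the target fraction is f = 1000/7775 ≈ 0.129.
Interpolate at f ≈ 0.129 with slerp weights a = sin((1−f)δ)/sin δ ≈ 1.194, b = sin(fδ)/sin δ ≈ 0.371.
p = a·p₁ + b·p₂ ≈ (0.917, -0.037, 0.397); φ = arcsin(p_z) ≈ 23.37°, λ = atan2(p_y, p_x) ≈ -2.33°.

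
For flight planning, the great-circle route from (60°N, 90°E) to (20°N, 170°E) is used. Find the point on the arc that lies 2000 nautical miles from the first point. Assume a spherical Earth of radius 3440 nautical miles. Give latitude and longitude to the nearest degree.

Write both endpoints as unit vectors p₁, p₂ with components (cos φ cos λ, cos φ sin λ, sin φ).
The central angle between the endpoints is δ = arccos(p₁·p₂) ≈ 1.183 rad (67.8°). The total great-circle distance is δ·R ≈ 1.183 × 3440 ≈ 4071 nmi, so the target fraction is f = 2000/4071 ≈ 0.491.
Interpolate at f ≈ 0.491 with slerp weights a = sin((1−f)δ)/sin δ ≈ 0.612, b = sin(fδ)/sin δ ≈ 0.593.
p = a·p₁ + b·p₂ ≈ (-0.549, 0.403, 0.733); φ = arcsin(p_z) ≈ 47.10°, λ = atan2(p_y, p_x) ≈ 143.74°.

≈ (47°N, 144°E)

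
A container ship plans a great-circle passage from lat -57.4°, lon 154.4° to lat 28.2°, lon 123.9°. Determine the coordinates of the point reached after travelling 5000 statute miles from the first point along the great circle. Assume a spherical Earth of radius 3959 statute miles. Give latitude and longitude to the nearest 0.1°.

≈ lat 11.8°, lon 128.6°

Write both endpoints as unit vectors p₁, p₂ with components (cos φ cos λ, cos φ sin λ, sin φ).
The central angle between the endpoints is δ = arccos(p₁·p₂) ≈ 1.560 rad (89.4°). The total great-circle distance is δ·R ≈ 1.560 × 3959 ≈ 6175 mi, so the target fraction is f = 5000/6175 ≈ 0.810.
Interpolate at f ≈ 0.810 with slerp weights a = sin((1−f)δ)/sin δ ≈ 0.293, b = sin(fδ)/sin δ ≈ 0.953.
p = a·p₁ + b·p₂ ≈ (-0.611, 0.765, 0.204); φ = arcsin(p_z) ≈ 11.77°, λ = atan2(p_y, p_x) ≈ 128.59°.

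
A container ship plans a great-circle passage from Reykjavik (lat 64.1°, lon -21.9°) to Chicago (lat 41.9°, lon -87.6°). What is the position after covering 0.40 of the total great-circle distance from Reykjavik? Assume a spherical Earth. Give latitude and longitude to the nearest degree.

≈ lat 60°, lon -57°

Write both endpoints as unit vectors p₁, p₂ with components (cos φ cos λ, cos φ sin λ, sin φ).
The central angle between the endpoints is δ = arccos(p₁·p₂) ≈ 0.746 rad (42.7°).
Interpolate at f = 0.40 with slerp weights a = sin((1−f)δ)/sin δ ≈ 0.638, b = sin(fδ)/sin δ ≈ 0.433.
p = a·p₁ + b·p₂ ≈ (0.272, -0.426, 0.863); φ = arcsin(p_z) ≈ 59.64°, λ = atan2(p_y, p_x) ≈ -57.45°.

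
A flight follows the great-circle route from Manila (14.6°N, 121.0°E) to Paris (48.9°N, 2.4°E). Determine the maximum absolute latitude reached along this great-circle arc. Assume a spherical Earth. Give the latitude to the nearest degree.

The great circle lies in the plane with unit normal n̂ = (p₁ × p₂)/|p₁ × p₂|.
Here n̂_z ≈ -0.562; the vertex latitude is φ_max = arccos|n̂_z| ≈ 55.8°.

≈ 56°N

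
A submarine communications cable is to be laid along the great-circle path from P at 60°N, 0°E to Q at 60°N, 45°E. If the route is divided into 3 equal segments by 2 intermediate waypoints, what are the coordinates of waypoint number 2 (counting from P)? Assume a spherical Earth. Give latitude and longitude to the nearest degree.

≈ 62°N, 30°E

Write both endpoints as unit vectors p₁, p₂ with components (cos φ cos λ, cos φ sin λ, sin φ).
The central angle between the endpoints is δ = arccos(p₁·p₂) ≈ 0.385 rad (22.1°).
Interpolate at f = 2/3 with slerp weights a = sin((1−f)δ)/sin δ ≈ 0.341, b = sin(fδ)/sin δ ≈ 0.676.
p = a·p₁ + b·p₂ ≈ (0.409, 0.239, 0.881); φ = arcsin(p_z) ≈ 61.70°, λ = atan2(p_y, p_x) ≈ 30.28°.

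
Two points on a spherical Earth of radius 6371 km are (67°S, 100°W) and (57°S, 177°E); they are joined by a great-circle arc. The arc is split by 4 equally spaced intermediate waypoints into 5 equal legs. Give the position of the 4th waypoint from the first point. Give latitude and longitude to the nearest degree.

≈ (62°S, 173°W)

Write both endpoints as unit vectors p₁, p₂ with components (cos φ cos λ, cos φ sin λ, sin φ).
The central angle between the endpoints is δ = arccos(p₁·p₂) ≈ 0.647 rad (37.1°).
Interpolate at f = 4/5 with slerp weights a = sin((1−f)δ)/sin δ ≈ 0.214, b = sin(fδ)/sin δ ≈ 0.821.
p = a·p₁ + b·p₂ ≈ (-0.461, -0.059, -0.885); φ = arcsin(p_z) ≈ -62.31°, λ = atan2(p_y, p_x) ≈ -172.71°.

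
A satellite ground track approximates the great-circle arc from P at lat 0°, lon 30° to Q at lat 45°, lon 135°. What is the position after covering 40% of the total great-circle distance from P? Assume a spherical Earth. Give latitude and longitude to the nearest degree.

≈ lat 28°, lon 60°

Write both endpoints as unit vectors p₁, p₂ with components (cos φ cos λ, cos φ sin λ, sin φ).
The central angle between the endpoints is δ = arccos(p₁·p₂) ≈ 1.755 rad (100.5°).
Interpolate at f = 0.40 with slerp weights a = sin((1−f)δ)/sin δ ≈ 0.884, b = sin(fδ)/sin δ ≈ 0.657.
p = a·p₁ + b·p₂ ≈ (0.437, 0.770, 0.464); φ = arcsin(p_z) ≈ 27.67°, λ = atan2(p_y, p_x) ≈ 60.43°.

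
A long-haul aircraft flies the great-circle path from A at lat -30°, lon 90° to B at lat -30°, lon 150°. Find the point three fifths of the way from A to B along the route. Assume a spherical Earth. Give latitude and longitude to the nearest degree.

Convert each endpoint to a unit vector on the sphere (x = cos φ cos λ, y = cos φ sin λ, z = sin φ).
The central angle between the endpoints is δ = arccos(p₁·p₂) ≈ 0.896 rad (51.3°).
Interpolate at f = 3/5 with slerp weights a = sin((1−f)δ)/sin δ ≈ 0.449, b = sin(fδ)/sin δ ≈ 0.656.
p = a·p₁ + b·p₂ ≈ (-0.492, 0.673, -0.552); φ = arcsin(p_z) ≈ -33.54°, λ = atan2(p_y, p_x) ≈ 126.16°.

≈ lat -34°, lon 126°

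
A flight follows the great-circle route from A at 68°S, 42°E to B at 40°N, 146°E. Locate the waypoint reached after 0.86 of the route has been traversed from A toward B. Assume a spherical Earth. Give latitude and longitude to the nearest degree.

Write both endpoints as unit vectors p₁, p₂ with components (cos φ cos λ, cos φ sin λ, sin φ).
The central angle between the endpoints is δ = arccos(p₁·p₂) ≈ 2.299 rad (131.7°).
Interpolate at f = 0.86 with slerp weights a = sin((1−f)δ)/sin δ ≈ 0.424, b = sin(fδ)/sin δ ≈ 1.231.
p = a·p₁ + b·p₂ ≈ (-0.664, 0.633, 0.398); φ = arcsin(p_z) ≈ 23.46°, λ = atan2(p_y, p_x) ≈ 136.33°.

≈ 23°N, 136°E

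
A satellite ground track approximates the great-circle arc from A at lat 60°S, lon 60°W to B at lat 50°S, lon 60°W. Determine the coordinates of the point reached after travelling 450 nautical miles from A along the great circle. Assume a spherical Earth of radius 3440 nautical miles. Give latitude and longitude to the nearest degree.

≈ lat 53°S, lon 60°W

Write both endpoints as unit vectors p₁, p₂ with components (cos φ cos λ, cos φ sin λ, sin φ).
The central angle between the endpoints is δ = arccos(p₁·p₂) ≈ 0.175 rad (10.0°). The total great-circle distance is δ·R ≈ 0.175 × 3440 ≈ 600 nmi, so the target fraction is f = 450/600 ≈ 0.750.
Interpolate at f ≈ 0.750 with slerp weights a = sin((1−f)δ)/sin δ ≈ 0.252, b = sin(fδ)/sin δ ≈ 0.751.
p = a·p₁ + b·p₂ ≈ (0.304, -0.527, -0.793); φ = arcsin(p_z) ≈ -52.50°, λ = atan2(p_y, p_x) ≈ -60.00°.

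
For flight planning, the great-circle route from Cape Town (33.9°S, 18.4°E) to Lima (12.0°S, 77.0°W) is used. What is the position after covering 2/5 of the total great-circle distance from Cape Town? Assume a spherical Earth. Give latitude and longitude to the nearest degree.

The haversine formula gives a central angle δ ≈ 1.531 rad (87.7°) between the endpoints.
Interpolate at f = 2/5 with slerp weights a = sin((1−f)δ)/sin δ ≈ 0.795, b = sin(fδ)/sin δ ≈ 0.575.
p = a·p₁ + b·p₂ ≈ (0.753, -0.340, -0.563); φ = arcsin(p_z) ≈ -34.28°, λ = atan2(p_y, p_x) ≈ -24.30°.

≈ (34°S, 24°W)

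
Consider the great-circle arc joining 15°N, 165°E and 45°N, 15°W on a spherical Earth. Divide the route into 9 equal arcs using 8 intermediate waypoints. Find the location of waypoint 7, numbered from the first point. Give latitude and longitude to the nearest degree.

The haversine formula gives a central angle δ ≈ 2.094 rad (120.0°) between the endpoints.
Interpolate at f = 7/9 with slerp weights a = sin((1−f)δ)/sin δ ≈ 0.518, b = sin(fδ)/sin δ ≈ 1.153.
p = a·p₁ + b·p₂ ≈ (0.304, -0.081, 0.949); φ = arcsin(p_z) ≈ 71.67°, λ = atan2(p_y, p_x) ≈ -15.00°.

≈ 72°N, 15°W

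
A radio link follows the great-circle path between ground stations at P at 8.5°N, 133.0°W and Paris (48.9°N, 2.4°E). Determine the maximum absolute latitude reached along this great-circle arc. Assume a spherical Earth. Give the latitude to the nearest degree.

The great circle lies in the plane with unit normal n̂ = (p₁ × p₂)/|p₁ × p₂|.
Here n̂_z ≈ +0.488; the vertex latitude is φ_max = arccos|n̂_z| ≈ 60.8°.

≈ 61°N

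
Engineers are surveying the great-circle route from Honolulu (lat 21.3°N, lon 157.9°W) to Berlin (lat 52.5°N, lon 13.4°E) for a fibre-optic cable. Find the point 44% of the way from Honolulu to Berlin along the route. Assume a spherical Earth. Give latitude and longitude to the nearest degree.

Write both endpoints as unit vectors p₁, p₂ with components (cos φ cos λ, cos φ sin λ, sin φ).
The central angle between the endpoints is δ = arccos(p₁·p₂) ≈ 1.847 rad (105.8°).
Interpolate at f = 0.44 with slerp weights a = sin((1−f)δ)/sin δ ≈ 0.893, b = sin(fδ)/sin δ ≈ 0.755.
p = a·p₁ + b·p₂ ≈ (-0.324, -0.207, 0.923); φ = arcsin(p_z) ≈ 67.39°, λ = atan2(p_y, p_x) ≈ -147.49°.

≈ lat 67°N, lon 147°W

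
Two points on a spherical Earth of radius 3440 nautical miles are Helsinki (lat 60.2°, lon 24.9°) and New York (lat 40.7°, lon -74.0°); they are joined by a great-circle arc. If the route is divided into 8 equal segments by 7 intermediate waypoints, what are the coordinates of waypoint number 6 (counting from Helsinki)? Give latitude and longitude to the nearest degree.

From cos δ = sin φ₁ sin φ₂ + cos φ₁ cos φ₂ cos Δλ, the central angle is δ ≈ 1.038 rad (59.5°).
Interpolate at f = 6/8 with slerp weights a = sin((1−f)δ)/sin δ ≈ 0.298, b = sin(fδ)/sin δ ≈ 0.815.
p = a·p₁ + b·p₂ ≈ (0.305, -0.532, 0.790); φ = arcsin(p_z) ≈ 52.20°, λ = atan2(p_y, p_x) ≈ -60.19°.

≈ lat 52°, lon -60°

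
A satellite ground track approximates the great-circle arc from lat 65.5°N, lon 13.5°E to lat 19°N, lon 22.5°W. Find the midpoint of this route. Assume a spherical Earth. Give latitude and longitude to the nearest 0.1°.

≈ lat 43.5°N, lon 11.7°W

Convert each endpoint to a unit vector on the sphere (x = cos φ cos λ, y = cos φ sin λ, z = sin φ).
The central angle between the endpoints is δ = arccos(p₁·p₂) ≈ 0.910 rad (52.2°).
Interpolate at f = 1/2 with slerp weights a = sin((1−f)δ)/sin δ ≈ 0.557, b = sin(fδ)/sin δ ≈ 0.557.
p = a·p₁ + b·p₂ ≈ (0.711, -0.148, 0.688); φ = arcsin(p_z) ≈ 43.46°, λ = atan2(p_y, p_x) ≈ -11.73°.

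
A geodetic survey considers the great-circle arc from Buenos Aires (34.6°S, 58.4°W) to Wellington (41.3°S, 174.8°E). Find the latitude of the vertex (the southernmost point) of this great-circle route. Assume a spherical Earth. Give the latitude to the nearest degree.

≈ 60°S

The great circle lies in the plane with unit normal n̂ = (p₁ × p₂)/|p₁ × p₂|.
Here n̂_z ≈ -0.495; the vertex latitude is φ_max = arccos|n̂_z| ≈ 60.3°.
Check via Clairaut: cos φ_max = |cos φ₁| · sin C = cos(34.6°)·sin(143.0°) ≈ 0.495, again giving ≈ 60.3°.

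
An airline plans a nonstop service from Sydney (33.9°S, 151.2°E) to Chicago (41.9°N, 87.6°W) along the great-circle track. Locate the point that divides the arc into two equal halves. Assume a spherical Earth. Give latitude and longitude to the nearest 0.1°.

Write both endpoints as unit vectors p₁, p₂ with components (cos φ cos λ, cos φ sin λ, sin φ).
The central angle between the endpoints is δ = arccos(p₁·p₂) ≈ 2.336 rad (133.8°).
Interpolate at f = 1/2 with slerp weights a = sin((1−f)δ)/sin δ ≈ 1.275, b = sin(fδ)/sin δ ≈ 1.275.
p = a·p₁ + b·p₂ ≈ (-0.888, -0.438, 0.140); φ = arcsin(p_z) ≈ 8.07°, λ = atan2(p_y, p_x) ≈ -153.72°.

≈ 8.1°N, 153.7°W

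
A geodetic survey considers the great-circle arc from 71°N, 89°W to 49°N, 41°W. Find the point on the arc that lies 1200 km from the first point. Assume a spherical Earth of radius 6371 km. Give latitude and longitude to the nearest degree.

≈ 65°N, 64°W

From cos δ = sin φ₁ sin φ₂ + cos φ₁ cos φ₂ cos Δλ, the central angle is δ ≈ 0.542 rad (31.1°). The total great-circle distance is δ·R ≈ 0.542 × 6371 ≈ 3455 km, so the target fraction is f = 1200/3455 ≈ 0.347.
Interpolate at f ≈ 0.347 with slerp weights a = sin((1−f)δ)/sin δ ≈ 0.672, b = sin(fδ)/sin δ ≈ 0.363.
p = a·p₁ + b·p₂ ≈ (0.183, -0.375, 0.909); φ = arcsin(p_z) ≈ 65.34°, λ = atan2(p_y, p_x) ≈ -63.92°.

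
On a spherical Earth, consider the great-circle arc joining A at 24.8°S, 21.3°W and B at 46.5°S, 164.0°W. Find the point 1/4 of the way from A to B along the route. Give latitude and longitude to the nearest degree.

≈ 47°S, 37°W

The haversine formula gives a central angle δ ≈ 1.765 rad (101.1°) between the endpoints.
Interpolate at f = 1/4 with slerp weights a = sin((1−f)δ)/sin δ ≈ 0.988, b = sin(fδ)/sin δ ≈ 0.435.
p = a·p₁ + b·p₂ ≈ (0.548, -0.408, -0.730); φ = arcsin(p_z) ≈ -46.90°, λ = atan2(p_y, p_x) ≈ -36.71°.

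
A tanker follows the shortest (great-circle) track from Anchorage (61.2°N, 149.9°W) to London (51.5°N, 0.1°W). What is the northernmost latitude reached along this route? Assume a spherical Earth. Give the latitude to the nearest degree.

The great circle lies in the plane with unit normal n̂ = (p₁ × p₂)/|p₁ × p₂|.
Here n̂_z ≈ +0.167; the vertex latitude is φ_max = arccos|n̂_z| ≈ 80.4°.
Check via Clairaut: cos φ_max = |cos φ₁| · sin C = cos(61.2°)·sin(20.3°) ≈ 0.167, again giving ≈ 80.4°.

≈ 80°N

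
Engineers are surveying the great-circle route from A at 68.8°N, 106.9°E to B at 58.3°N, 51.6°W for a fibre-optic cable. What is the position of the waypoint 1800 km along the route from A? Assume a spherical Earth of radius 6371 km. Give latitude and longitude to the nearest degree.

From cos δ = sin φ₁ sin φ₂ + cos φ₁ cos φ₂ cos Δλ, the central angle is δ ≈ 0.907 rad (51.9°). The total great-circle distance is δ·R ≈ 0.907 × 6371 ≈ 5776 km, so the target fraction is f = 1800/5776 ≈ 0.312.
Interpolate at f ≈ 0.312 with slerp weights a = sin((1−f)δ)/sin δ ≈ 0.742, b = sin(fδ)/sin δ ≈ 0.354.
p = a·p₁ + b·p₂ ≈ (0.038, 0.111, 0.993); φ = arcsin(p_z) ≈ 83.27°, λ = atan2(p_y, p_x) ≈ 71.31°.

≈ 83°N, 71°E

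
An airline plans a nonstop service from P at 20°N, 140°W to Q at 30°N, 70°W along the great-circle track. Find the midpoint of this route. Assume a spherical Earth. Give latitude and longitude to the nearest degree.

From cos δ = sin φ₁ sin φ₂ + cos φ₁ cos φ₂ cos Δλ, the central angle is δ ≈ 1.105 rad (63.3°).
Interpolate at f = 1/2 with slerp weights a = sin((1−f)δ)/sin δ ≈ 0.587, b = sin(fδ)/sin δ ≈ 0.587.
p = a·p₁ + b·p₂ ≈ (-0.249, -0.833, 0.495); φ = arcsin(p_z) ≈ 29.64°, λ = atan2(p_y, p_x) ≈ -106.64°.

≈ 30°N, 107°W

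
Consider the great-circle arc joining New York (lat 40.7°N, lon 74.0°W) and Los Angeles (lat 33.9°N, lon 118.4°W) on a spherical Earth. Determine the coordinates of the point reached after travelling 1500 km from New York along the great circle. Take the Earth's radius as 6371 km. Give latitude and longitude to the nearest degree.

Convert each endpoint to a unit vector on the sphere (x = cos φ cos λ, y = cos φ sin λ, z = sin φ).
The central angle between the endpoints is δ = arccos(p₁·p₂) ≈ 0.621 rad (35.6°). The total great-circle distance is δ·R ≈ 0.621 × 6371 ≈ 3956 km, so the target fraction is f = 1500/3956 ≈ 0.379.
Interpolate at f ≈ 0.379 with slerp weights a = sin((1−f)δ)/sin δ ≈ 0.646, b = sin(fδ)/sin δ ≈ 0.401.
p = a·p₁ + b·p₂ ≈ (-0.023, -0.764, 0.645); φ = arcsin(p_z) ≈ 40.17°, λ = atan2(p_y, p_x) ≈ -91.74°.

≈ lat 40°N, lon 92°W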